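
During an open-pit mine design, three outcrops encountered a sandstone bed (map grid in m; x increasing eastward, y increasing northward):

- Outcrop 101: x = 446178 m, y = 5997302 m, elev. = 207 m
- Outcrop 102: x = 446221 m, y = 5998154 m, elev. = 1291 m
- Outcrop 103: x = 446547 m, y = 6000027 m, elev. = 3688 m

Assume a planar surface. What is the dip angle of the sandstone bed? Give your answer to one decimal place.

Let the plane be z = a·x + b·y + c.
Outcrop 102−Outcrop 101: 43a + 852b = 1084;  Outcrop 103−Outcrop 101: 369a + 2725b = 3481.
Solving gives a = 0.06040, b = 1.26925.
Gradient magnitude |∇z| = √(a² + b²) = √(0.00365 + 1.61100) = 1.27069.
True dip = arctan(1.27069) = 51.8°, dipping toward S (azimuth ≈ 183°).

51.8°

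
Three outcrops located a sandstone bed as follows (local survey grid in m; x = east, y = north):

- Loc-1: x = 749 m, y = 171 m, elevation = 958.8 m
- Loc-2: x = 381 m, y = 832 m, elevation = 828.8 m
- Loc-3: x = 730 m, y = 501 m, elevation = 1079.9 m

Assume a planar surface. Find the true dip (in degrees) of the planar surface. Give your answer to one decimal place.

50.4°

Two edge vectors: Loc-1→Loc-2 = (-368, 661, -130), Loc-1→Loc-3 = (-19, 330, 121.1).
Normal n = (Loc-1→Loc-2) × (Loc-1→Loc-3) = (122947.1, 47034.8, -108881).
So ∂z/∂x = −n_x/n_z = 1.12919 and ∂z/∂y = −n_y/n_z = 0.43198.
Gradient magnitude |∇z| = √(a² + b²) = √(1.27507 + 0.18661) = 1.20900.
True dip = arctan(1.20900) = 50.4°, dipping toward WSW (azimuth ≈ 249°).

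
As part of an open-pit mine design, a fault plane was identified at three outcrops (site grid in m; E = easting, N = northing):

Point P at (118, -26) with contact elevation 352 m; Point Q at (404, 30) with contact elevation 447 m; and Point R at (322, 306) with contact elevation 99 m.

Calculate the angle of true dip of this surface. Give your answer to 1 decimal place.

50.8°

Let the plane be z = a·E + b·N + c.
Point Q−Point P: 286a + 56b = 95;  Point R−Point P: 204a + 332b = −253.
Solving gives a = 0.54722, b = −1.09829.
Gradient magnitude |∇z| = √(a² + b²) = √(0.29945 + 1.20624) = 1.22707.
True dip = arctan(1.22707) = 50.8°, dipping toward NNW (azimuth ≈ 334°).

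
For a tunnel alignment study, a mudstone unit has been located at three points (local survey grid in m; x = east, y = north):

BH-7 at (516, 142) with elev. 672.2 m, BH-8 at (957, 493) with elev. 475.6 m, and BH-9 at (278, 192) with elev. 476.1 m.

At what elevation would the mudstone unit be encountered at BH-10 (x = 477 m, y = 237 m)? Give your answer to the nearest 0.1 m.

Two edge vectors: BH-7→BH-8 = (441, 351, -196.6), BH-7→BH-9 = (-238, 50, -196.1).
Normal n = (BH-7→BH-8) × (BH-7→BH-9) = (-59001.1, 133270.9, 105588).
So ∂z/∂x = −n_x/n_z = 0.55879 and ∂z/∂y = −n_y/n_z = −1.26218.
Intercept c from BH-7: 672.2 − 288.33 + 179.23 = 563.10.
At (477, 237): z = 266.5 − 299.1 + 563.10 = 530.5 m.

530.5 m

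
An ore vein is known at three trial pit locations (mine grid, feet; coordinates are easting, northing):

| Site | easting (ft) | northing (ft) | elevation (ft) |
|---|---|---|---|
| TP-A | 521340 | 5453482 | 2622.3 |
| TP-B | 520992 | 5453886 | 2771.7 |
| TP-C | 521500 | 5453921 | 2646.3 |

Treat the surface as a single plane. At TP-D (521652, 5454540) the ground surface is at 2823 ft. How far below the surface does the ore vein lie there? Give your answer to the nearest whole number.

124 ft

Two edge vectors: TP-A→TP-B = (-348, 404, 149.4), TP-A→TP-C = (160, 439, 24).
Normal n = (TP-A→TP-B) × (TP-A→TP-C) = (-55890.6, 32256, -217412).
So ∂z/∂easting = −n_x/n_z = −0.25707229 and ∂z/∂northing = −n_y/n_z = 0.14836348.
Intercept c from TP-A: 2622.3 + 134022.07 − 809097.54 = −672453.18.
At (521652, 5454540): z_contact = −134102.3 + 809254.5 − 672453.18 = 2699.1 ft.
Depth below ground = 2823 − 2699.1 = 124 ft.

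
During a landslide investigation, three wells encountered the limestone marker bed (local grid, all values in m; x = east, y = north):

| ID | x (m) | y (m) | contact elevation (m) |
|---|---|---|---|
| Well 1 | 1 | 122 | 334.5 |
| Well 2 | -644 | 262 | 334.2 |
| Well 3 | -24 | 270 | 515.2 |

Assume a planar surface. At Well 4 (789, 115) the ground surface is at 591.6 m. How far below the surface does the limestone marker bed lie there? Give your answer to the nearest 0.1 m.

48.8 m

Let the plane be z = a·x + b·y + c.
Well 2−Well 1: −645a + 140b = −0.3;  Well 3−Well 1: −25a + 148b = 180.7.
Solving gives a = 0.27558, b = 1.26750.
Then c = 334.5 − a·1 − b·122 = 179.59.
At (789, 115): z_contact = 217.43 + 145.76 + 179.59 = 542.79 m.
Depth below ground = 591.6 − 542.79 = 48.8 m.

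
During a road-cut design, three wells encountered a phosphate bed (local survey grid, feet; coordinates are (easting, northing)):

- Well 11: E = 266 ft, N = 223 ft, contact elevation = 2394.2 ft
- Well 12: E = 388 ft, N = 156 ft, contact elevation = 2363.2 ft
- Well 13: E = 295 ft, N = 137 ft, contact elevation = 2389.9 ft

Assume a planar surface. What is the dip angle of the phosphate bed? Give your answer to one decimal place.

15.7°

Two edge vectors: Well 11→Well 12 = (122, -67, -31), Well 11→Well 13 = (29, -86, -4.3).
Normal n = (Well 11→Well 12) × (Well 11→Well 13) = (-2377.9, -374.4, -8549).
So ∂z/∂E = −n_x/n_z = −0.27815 and ∂z/∂N = −n_y/n_z = −0.04379.
Gradient magnitude |∇z| = √(a² + b²) = √(0.07737 + 0.00192) = 0.28158.
True dip = arctan(0.28158) = 15.7°, dipping toward E (azimuth ≈ 081°).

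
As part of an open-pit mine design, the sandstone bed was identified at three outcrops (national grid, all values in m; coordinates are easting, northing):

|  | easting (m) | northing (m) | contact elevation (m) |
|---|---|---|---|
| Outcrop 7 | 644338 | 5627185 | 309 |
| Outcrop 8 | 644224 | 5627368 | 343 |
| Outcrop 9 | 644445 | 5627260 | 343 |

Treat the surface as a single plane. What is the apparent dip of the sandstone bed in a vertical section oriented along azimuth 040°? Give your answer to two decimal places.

16.09°

Let the plane be z = a·easting + b·northing + c.
Outcrop 8−Outcrop 7: −114a + 183b = 34;  Outcrop 9−Outcrop 7: 107a + 75b = 34.
Solving gives a = 0.13053, b = 0.26711.
Unit vector along 040° is (sin 40°, cos 40°) = (0.6428, 0.7660).
Slope in that direction = a·(0.6428) + b·(0.7660) = 0.28852.
Apparent dip = arctan|0.28852| = 16.09° (true dip is 16.6°, so apparent ≤ true as expected).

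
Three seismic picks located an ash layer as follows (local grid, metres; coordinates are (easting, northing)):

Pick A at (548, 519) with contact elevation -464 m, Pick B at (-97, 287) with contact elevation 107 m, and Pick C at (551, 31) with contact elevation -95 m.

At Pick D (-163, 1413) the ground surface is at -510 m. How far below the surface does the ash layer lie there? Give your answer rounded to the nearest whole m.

198 m

Two edge vectors: Pick A→Pick B = (-645, -232, 571), Pick A→Pick C = (3, -488, 369).
Normal n = (Pick A→Pick B) × (Pick A→Pick C) = (193040, 239718, 315456).
So ∂z/∂E = −n_x/n_z = −0.61194 and ∂z/∂N = −n_y/n_z = −0.75991.
Intercept c from Pick A: -464 + 335.34 + 394.39 = 265.74.
At (-163, 1413): z_contact = 99.7 − 1073.8 + 265.74 = -708.3 m.
Depth below ground = -510 − (-708.3) = 198 m.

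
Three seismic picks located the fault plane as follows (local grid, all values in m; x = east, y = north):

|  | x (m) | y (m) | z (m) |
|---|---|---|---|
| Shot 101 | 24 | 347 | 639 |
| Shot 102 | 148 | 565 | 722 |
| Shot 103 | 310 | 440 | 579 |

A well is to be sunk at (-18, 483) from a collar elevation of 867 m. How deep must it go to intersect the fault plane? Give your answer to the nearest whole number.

127 m

Let the plane be z = a·x + b·y + c.
Shot 102−Shot 101: 124a + 218b = 83;  Shot 103−Shot 101: 286a + 93b = −60.
Solving gives a = −0.40930, b = 0.61355.
Then c = 639 − a·24 − b·347 = 435.92.
At (-18, 483): z_contact = 7.4 + 296.3 + 435.92 = 739.6 m.
Depth below ground = 867 − 739.6 = 127 m.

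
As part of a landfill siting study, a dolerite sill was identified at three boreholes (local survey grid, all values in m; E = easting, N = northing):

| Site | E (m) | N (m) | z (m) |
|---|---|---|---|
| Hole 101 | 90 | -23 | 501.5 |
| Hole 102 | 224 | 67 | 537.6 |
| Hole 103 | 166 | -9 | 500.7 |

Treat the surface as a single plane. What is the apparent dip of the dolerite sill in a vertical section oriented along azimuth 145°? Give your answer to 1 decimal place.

28.2°

Let the plane be z = a·E + b·N + c.
Hole 102−Hole 101: 134a + 90b = 36.1;  Hole 103−Hole 101: 76a + 14b = −0.8.
Solving gives a = −0.11632, b = 0.57429.
Unit vector along 145° is (sin 145°, cos 145°) = (0.5736, -0.8192).
Slope in that direction = a·(0.5736) + b·(-0.8192) = −0.53715.
Apparent dip = arctan|0.53715| = 28.2° (true dip is 30.4°, so apparent ≤ true as expected).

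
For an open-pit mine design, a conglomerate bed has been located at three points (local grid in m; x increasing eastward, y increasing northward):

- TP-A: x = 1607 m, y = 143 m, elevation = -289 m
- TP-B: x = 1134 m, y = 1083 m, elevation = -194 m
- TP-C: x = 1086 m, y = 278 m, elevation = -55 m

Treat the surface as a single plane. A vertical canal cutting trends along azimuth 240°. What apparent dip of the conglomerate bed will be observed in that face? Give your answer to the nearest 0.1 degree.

26.2°

Let the plane be z = a·x + b·y + c.
TP-B−TP-A: −473a + 940b = 95;  TP-C−TP-A: −521a + 135b = 234.
Solving gives a = −0.48636, b = −0.14367.
Unit vector along 240° is (sin 240°, cos 240°) = (-0.8660, -0.5000).
Slope in that direction = a·(-0.8660) + b·(-0.5000) = 0.49304.
Apparent dip = arctan|0.49304| = 26.2° (true dip is 26.9°, so apparent ≤ true as expected).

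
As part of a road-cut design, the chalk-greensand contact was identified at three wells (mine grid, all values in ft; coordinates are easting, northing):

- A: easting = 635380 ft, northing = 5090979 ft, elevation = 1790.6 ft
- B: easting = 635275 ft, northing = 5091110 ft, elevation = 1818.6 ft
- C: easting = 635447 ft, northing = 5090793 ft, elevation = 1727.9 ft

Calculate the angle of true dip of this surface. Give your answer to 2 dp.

27.45°

Let the plane be z = a·easting + b·northing + c.
B−A: −105a + 131b = 28;  C−A: 67a − 186b = −62.7.
Solving gives a = 0.27952, b = 0.43778.
Gradient magnitude |∇z| = √(a² + b²) = √(0.07813 + 0.19166) = 0.51941.
True dip = arctan(0.51941) = 27.45°, dipping toward SSW (azimuth ≈ 213°).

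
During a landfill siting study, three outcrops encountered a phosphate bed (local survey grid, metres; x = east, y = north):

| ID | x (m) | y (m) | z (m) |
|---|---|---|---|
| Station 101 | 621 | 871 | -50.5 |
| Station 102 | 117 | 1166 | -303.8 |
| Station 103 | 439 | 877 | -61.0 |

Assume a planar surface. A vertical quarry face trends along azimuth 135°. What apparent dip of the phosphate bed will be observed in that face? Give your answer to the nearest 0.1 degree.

30.6°

Two edge vectors: Station 101→Station 102 = (-504, 295, -253.3), Station 101→Station 103 = (-182, 6, -10.5).
Normal n = (Station 101→Station 102) × (Station 101→Station 103) = (-1577.7, 40808.6, 50666).
So ∂z/∂x = −n_x/n_z = 0.03114 and ∂z/∂y = −n_y/n_z = −0.80544.
Unit vector along 135° is (sin 135°, cos 135°) = (0.7071, -0.7071).
Slope in that direction = a·(0.7071) + b·(-0.7071) = 0.59155.
Apparent dip = arctan|0.59155| = 30.6° (true dip is 38.9°, so apparent ≤ true as expected).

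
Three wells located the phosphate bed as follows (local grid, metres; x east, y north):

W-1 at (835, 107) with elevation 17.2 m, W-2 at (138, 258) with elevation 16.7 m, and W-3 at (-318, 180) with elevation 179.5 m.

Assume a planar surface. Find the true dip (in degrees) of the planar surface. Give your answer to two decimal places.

43.35°

Two edge vectors: W-1→W-2 = (-697, 151, -0.5), W-1→W-3 = (-1153, 73, 162.3).
Normal n = (W-1→W-2) × (W-1→W-3) = (24543.8, 113699.6, 123222).
So ∂z/∂x = −n_x/n_z = −0.19918 and ∂z/∂y = −n_y/n_z = −0.92272.
Gradient magnitude |∇z| = √(a² + b²) = √(0.03967 + 0.85142) = 0.94398.
True dip = arctan(0.94398) = 43.35°, dipping toward NNE (azimuth ≈ 012°).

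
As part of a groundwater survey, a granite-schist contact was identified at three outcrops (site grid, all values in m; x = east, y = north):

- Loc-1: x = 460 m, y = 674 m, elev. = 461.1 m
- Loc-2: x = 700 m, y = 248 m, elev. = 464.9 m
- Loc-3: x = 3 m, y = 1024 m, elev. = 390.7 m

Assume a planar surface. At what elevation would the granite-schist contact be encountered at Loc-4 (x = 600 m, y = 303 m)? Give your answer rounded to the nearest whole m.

447 m

Let the plane be z = a·x + b·y + c.
Loc-2−Loc-1: 240a − 426b = 3.8;  Loc-3−Loc-1: −457a + 350b = −70.4.
Solving gives a = 0.25894, b = 0.13696.
Then c = 461.1 − a·460 − b·674 = 249.67.
At (600, 303): z = 155.4 + 41.5 + 249.67 = 446.5 m.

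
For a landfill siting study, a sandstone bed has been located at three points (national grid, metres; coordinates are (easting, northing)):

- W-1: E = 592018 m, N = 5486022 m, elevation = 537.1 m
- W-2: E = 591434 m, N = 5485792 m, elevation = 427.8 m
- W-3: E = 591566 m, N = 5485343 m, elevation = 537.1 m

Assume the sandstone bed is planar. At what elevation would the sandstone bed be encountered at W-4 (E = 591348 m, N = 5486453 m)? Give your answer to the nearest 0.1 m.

294.4 m

Let the plane be z = a·E + b·N + c.
W-2−W-1: −584a − 230b = −109.3;  W-3−W-1: −452a − 679b = 0.
Solving gives a = 0.253659562, b = −0.168857323.
Then c = 537.1 − a·592018 − b·5486022 = 776721.06.
At (591348, 5486453): z = 150001.1 − 926427.8 + 776721.06 = 294.4 m.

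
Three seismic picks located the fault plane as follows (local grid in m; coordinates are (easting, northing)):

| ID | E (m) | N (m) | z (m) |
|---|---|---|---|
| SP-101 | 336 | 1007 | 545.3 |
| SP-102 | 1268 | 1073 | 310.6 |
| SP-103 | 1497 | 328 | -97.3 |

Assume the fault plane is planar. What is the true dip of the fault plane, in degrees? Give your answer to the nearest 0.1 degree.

28.4°

Let the plane be z = a·E + b·N + c.
SP-102−SP-101: 932a + 66b = −234.7;  SP-103−SP-101: 1161a − 679b = −642.6.
Solving gives a = −0.28441, b = 0.46010.
Gradient magnitude |∇z| = √(a² + b²) = √(0.08089 + 0.21169) = 0.54090.
True dip = arctan(0.54090) = 28.4°, dipping toward SSE (azimuth ≈ 148°).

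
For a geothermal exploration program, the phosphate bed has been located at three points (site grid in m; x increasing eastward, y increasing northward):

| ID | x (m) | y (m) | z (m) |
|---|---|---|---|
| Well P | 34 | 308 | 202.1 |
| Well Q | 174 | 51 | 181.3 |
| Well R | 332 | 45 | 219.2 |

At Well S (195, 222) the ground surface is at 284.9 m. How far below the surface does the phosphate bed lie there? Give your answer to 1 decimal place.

61.4 m

Let the plane be z = a·x + b·y + c.
Well Q−Well P: 140a − 257b = −20.8;  Well R−Well P: 298a − 263b = 17.1.
Solving gives a = 0.24808, b = 0.21607.
Then c = 202.1 − a·34 − b·308 = 127.11.
At (195, 222): z_contact = 48.38 + 47.97 + 127.11 = 223.46 m.
Depth below ground = 284.9 − 223.46 = 61.4 m.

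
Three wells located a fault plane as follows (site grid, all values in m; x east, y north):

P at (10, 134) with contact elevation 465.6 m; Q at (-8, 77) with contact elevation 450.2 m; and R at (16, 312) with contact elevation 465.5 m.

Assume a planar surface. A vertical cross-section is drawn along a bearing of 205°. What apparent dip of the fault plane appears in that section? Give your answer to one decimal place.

Two edge vectors: P→Q = (-18, -57, -15.4), P→R = (6, 178, -0.1).
Normal n = (P→Q) × (P→R) = (2746.9, -94.2, -2862).
So ∂z/∂x = −n_x/n_z = 0.95978 and ∂z/∂y = −n_y/n_z = −0.03291.
Unit vector along 205° is (sin 205°, cos 205°) = (-0.4226, -0.9063).
Slope in that direction = a·(-0.4226) + b·(-0.9063) = −0.37579.
Apparent dip = arctan|0.37579| = 20.6° (true dip is 43.8°, so apparent ≤ true as expected).

20.6°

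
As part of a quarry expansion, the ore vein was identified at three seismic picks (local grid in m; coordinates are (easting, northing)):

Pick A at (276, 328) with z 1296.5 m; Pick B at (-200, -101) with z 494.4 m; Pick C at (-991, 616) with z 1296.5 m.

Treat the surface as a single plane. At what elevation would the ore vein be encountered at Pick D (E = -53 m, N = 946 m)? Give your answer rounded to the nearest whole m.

Let the plane be z = a·E + b·N + c.
Pick B−Pick A: −476a − 429b = −802.1;  Pick C−Pick A: −1267a + 288b = 0.
Solving gives a = 0.33940, b = 1.49312.
Then c = 1296.5 − a·276 − b·328 = 713.08.
At (-53, 946): z = −18.0 + 1412.5 + 713.08 = 2107.6 m.

2108 m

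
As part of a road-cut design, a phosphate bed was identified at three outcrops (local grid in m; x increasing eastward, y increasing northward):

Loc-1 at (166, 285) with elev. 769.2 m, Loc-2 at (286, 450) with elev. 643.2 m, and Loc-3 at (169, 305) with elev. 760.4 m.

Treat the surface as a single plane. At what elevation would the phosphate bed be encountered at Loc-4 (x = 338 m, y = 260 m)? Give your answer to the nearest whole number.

682 m

Let the plane be z = a·x + b·y + c.
Loc-2−Loc-1: 120a + 165b = −126;  Loc-3−Loc-1: 3a + 20b = −8.8.
Solving gives a = −0.56063, b = −0.35591.
Then c = 769.2 − a·166 − b·285 = 963.70.
At (338, 260): z = −189.5 − 92.5 + 963.70 = 681.7 m.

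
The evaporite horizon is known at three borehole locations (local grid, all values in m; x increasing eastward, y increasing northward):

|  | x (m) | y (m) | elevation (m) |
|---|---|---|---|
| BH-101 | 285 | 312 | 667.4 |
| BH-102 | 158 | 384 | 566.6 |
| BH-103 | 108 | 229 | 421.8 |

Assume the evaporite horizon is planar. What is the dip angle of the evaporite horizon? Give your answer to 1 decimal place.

Let the plane be z = a·x + b·y + c.
BH-102−BH-101: −127a + 72b = −100.8;  BH-103−BH-101: −177a − 83b = −245.6.
Solving gives a = 1.11873, b = 0.57331.
Gradient magnitude |∇z| = √(a² + b²) = √(1.25155 + 0.32869) = 1.25708.
True dip = arctan(1.25708) = 51.5°, dipping toward WSW (azimuth ≈ 243°).

51.5°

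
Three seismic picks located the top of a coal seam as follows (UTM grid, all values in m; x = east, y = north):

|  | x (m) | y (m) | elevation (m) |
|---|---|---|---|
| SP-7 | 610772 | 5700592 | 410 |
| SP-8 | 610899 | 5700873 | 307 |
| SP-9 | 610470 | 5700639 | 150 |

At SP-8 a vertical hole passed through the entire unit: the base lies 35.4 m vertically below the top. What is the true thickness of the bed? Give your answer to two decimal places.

Let the plane be z = a·x + b·y + c.
SP-8−SP-7: 127a + 281b = −103;  SP-9−SP-7: −302a + 47b = −260.
Solving gives a = 0.75105, b = −0.70599.
|∇z| = √(a²+b²) = 1.03078, so dip δ = arctan(1.03078) = 45.87°.
True thickness = vertical thickness × cos δ = 35.4 × cos 45.87° = 24.65 m.

24.65 m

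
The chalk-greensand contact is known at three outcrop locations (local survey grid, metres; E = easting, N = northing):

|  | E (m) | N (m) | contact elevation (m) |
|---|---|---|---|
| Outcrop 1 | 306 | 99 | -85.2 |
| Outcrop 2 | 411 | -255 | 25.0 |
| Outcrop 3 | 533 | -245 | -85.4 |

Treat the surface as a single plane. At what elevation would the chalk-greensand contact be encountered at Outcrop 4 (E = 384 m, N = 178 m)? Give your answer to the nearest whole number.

-197 m

Let the plane be z = a·E + b·N + c.
Outcrop 2−Outcrop 1: 105a − 354b = 110.2;  Outcrop 3−Outcrop 1: 227a − 344b = −0.2.
Solving gives a = −0.85853, b = −0.56595.
Then c = -85.2 − a·306 − b·99 = 233.54.
At (384, 178): z = −329.7 − 100.7 + 233.54 = -196.9 m.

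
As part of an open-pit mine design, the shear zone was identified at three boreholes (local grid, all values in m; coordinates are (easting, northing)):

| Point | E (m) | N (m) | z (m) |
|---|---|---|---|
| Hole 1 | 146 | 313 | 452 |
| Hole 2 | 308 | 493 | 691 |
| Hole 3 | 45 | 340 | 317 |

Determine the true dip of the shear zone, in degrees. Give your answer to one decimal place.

53.8°

Two edge vectors: Hole 1→Hole 2 = (162, 180, 239), Hole 1→Hole 3 = (-101, 27, -135).
Normal n = (Hole 1→Hole 2) × (Hole 1→Hole 3) = (-30753, -2269, 22554).
So ∂z/∂E = −n_x/n_z = 1.36353 and ∂z/∂N = −n_y/n_z = 0.10060.
Gradient magnitude |∇z| = √(a² + b²) = √(1.85921 + 0.01012) = 1.36723.
True dip = arctan(1.36723) = 53.8°, dipping toward W (azimuth ≈ 266°).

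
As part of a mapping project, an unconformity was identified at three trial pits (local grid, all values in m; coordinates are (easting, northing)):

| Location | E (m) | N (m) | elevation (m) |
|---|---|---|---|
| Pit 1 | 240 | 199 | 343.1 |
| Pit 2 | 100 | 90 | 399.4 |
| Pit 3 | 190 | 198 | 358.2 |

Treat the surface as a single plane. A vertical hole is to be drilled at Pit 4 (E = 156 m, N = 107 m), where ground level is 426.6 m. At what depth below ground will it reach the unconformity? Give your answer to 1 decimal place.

46.2 m

Two edge vectors: Pit 1→Pit 2 = (-140, -109, 56.3), Pit 1→Pit 3 = (-50, -1, 15.1).
Normal n = (Pit 1→Pit 2) × (Pit 1→Pit 3) = (-1589.6, -701, -5310).
So ∂z/∂E = −n_x/n_z = −0.29936 and ∂z/∂N = −n_y/n_z = −0.13202.
Intercept c from Pit 1: 343.1 + 71.85 + 26.27 = 441.22.
At (156, 107): z_contact = −46.70 − 14.13 + 441.22 = 380.39 m.
Depth below ground = 426.6 − 380.39 = 46.2 m.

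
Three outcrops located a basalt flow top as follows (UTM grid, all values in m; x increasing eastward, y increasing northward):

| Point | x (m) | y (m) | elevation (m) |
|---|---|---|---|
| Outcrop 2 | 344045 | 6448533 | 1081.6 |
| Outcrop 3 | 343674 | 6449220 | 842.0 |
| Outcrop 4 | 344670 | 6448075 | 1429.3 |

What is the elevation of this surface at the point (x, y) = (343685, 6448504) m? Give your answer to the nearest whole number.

Two edge vectors: Outcrop 2→Outcrop 3 = (-371, 687, -239.6), Outcrop 2→Outcrop 4 = (625, -458, 347.7).
Normal n = (Outcrop 2→Outcrop 3) × (Outcrop 2→Outcrop 4) = (129133.1, -20753.3, -259457).
So ∂z/∂x = −n_x/n_z = 0.49770521 and ∂z/∂y = −n_y/n_z = −0.07998744.
Intercept c from Outcrop 2: 1081.6 − 171232.99 + 515801.62 = 345650.23.
At (343685, 6448504): z = 171053.8 − 515799.3 + 345650.23 = 904.7 m.

905 m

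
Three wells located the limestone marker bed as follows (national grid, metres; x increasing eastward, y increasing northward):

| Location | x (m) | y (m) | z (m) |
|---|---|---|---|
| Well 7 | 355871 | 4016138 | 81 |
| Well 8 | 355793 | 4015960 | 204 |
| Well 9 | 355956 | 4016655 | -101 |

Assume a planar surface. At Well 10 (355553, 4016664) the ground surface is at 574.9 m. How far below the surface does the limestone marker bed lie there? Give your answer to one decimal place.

178.3 m

Let the plane be z = a·x + b·y + c.
Well 8−Well 7: −78a − 178b = 123;  Well 9−Well 7: 85a + 517b = −182.
Solving gives a = −1.238093348, b = −0.148475949.
Then c = 81 − a·355871 − b·4016138 = 1036982.42.
At (355553, 4016664): z_contact = −440207.80 − 596378.00 + 1036982.42 = 396.62 m.
Depth below ground = 574.9 − 396.62 = 178.3 m.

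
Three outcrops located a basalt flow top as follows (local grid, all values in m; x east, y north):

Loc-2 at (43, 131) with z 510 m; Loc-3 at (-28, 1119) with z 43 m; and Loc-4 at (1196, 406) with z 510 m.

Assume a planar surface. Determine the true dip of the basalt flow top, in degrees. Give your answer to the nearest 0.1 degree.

Let the plane be z = a·x + b·y + c.
Loc-3−Loc-2: −71a + 988b = −467;  Loc-4−Loc-2: 1153a + 275b = 0.
Solving gives a = 0.11084, b = −0.46471.
Gradient magnitude |∇z| = √(a² + b²) = √(0.01228 + 0.21595) = 0.47774.
True dip = arctan(0.47774) = 25.5°, dipping toward NNW (azimuth ≈ 347°).

25.5°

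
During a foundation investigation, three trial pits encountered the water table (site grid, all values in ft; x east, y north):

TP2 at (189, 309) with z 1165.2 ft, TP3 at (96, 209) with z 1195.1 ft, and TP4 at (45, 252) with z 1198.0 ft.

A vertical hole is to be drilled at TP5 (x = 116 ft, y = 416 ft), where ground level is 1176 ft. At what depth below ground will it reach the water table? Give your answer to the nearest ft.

Two edge vectors: TP2→TP3 = (-93, -100, 29.9), TP2→TP4 = (-144, -57, 32.8).
Normal n = (TP2→TP3) × (TP2→TP4) = (-1575.7, -1255.2, -9099).
So ∂z/∂x = −n_x/n_z = −0.17317 and ∂z/∂y = −n_y/n_z = −0.13795.
Intercept c from TP2: 1165.2 + 32.73 + 42.63 = 1240.56.
At (116, 416): z_contact = −20.1 − 57.4 + 1240.56 = 1163.1 ft.
Depth below ground = 1176 − 1163.1 = 13 ft.

13 ft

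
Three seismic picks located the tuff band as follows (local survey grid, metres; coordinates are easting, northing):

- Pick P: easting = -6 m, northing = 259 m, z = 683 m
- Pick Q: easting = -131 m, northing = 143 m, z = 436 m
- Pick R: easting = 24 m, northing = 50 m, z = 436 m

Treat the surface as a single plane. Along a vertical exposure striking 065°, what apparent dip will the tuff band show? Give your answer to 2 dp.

51.33°

Two edge vectors: Pick P→Pick Q = (-125, -116, -247), Pick P→Pick R = (30, -209, -247).
Normal n = (Pick P→Pick Q) × (Pick P→Pick R) = (-22971, -38285, 29605).
So ∂z/∂easting = −n_x/n_z = 0.77592 and ∂z/∂northing = −n_y/n_z = 1.29319.
Unit vector along 065° is (sin 65°, cos 65°) = (0.9063, 0.4226).
Slope in that direction = a·(0.9063) + b·(0.4226) = 1.24975.
Apparent dip = arctan|1.24975| = 51.33° (true dip is 56.5°, so apparent ≤ true as expected).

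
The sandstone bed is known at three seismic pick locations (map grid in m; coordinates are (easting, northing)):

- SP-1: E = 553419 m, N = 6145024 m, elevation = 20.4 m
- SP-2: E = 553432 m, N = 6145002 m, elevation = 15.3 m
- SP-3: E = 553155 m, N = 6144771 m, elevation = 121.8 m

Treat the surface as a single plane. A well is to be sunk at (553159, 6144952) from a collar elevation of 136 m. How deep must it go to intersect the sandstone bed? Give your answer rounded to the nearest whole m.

15 m

Two edge vectors: SP-1→SP-2 = (13, -22, -5.1), SP-1→SP-3 = (-264, -253, 101.4).
Normal n = (SP-1→SP-2) × (SP-1→SP-3) = (-3521.1, 28.2, -9097).
So ∂z/∂E = −n_x/n_z = −0.38706167 and ∂z/∂N = −n_y/n_z = 0.00309992.
Intercept c from SP-1: 20.4 + 214207.28 − 19049.10 = 195178.58.
At (553159, 6144952): z_contact = −214106.6 + 19048.9 + 195178.58 = 120.8 m.
Depth below ground = 136 − 120.8 = 15 m.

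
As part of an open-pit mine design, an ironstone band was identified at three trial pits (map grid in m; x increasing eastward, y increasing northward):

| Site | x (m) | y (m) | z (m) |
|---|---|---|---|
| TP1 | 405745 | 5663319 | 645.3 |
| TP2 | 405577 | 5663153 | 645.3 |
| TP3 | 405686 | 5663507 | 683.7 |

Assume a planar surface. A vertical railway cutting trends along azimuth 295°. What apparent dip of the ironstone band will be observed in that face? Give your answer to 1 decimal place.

Two edge vectors: TP1→TP2 = (-168, -166, 0), TP1→TP3 = (-59, 188, 38.4).
Normal n = (TP1→TP2) × (TP1→TP3) = (-6374.4, 6451.2, -41378).
So ∂z/∂x = −n_x/n_z = −0.15405 and ∂z/∂y = −n_y/n_z = 0.15591.
Unit vector along 295° is (sin 295°, cos 295°) = (-0.9063, 0.4226).
Slope in that direction = a·(-0.9063) + b·(0.4226) = 0.20551.
Apparent dip = arctan|0.20551| = 11.6° (true dip is 12.4°, so apparent ≤ true as expected).

11.6°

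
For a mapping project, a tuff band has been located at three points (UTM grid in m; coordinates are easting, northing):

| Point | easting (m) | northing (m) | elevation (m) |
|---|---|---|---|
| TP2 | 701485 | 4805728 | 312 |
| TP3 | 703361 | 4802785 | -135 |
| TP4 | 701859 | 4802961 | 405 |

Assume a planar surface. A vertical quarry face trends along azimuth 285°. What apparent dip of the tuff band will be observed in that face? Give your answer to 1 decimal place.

18.5°

Let the plane be z = a·easting + b·northing + c.
TP3−TP2: 1876a − 2943b = −447;  TP4−TP2: 374a − 2767b = 93.
Solving gives a = −0.36931, b = −0.08353.
Unit vector along 285° is (sin 285°, cos 285°) = (-0.9659, 0.2588).
Slope in that direction = a·(-0.9659) + b·(0.2588) = 0.33511.
Apparent dip = arctan|0.33511| = 18.5° (true dip is 20.7°, so apparent ≤ true as expected).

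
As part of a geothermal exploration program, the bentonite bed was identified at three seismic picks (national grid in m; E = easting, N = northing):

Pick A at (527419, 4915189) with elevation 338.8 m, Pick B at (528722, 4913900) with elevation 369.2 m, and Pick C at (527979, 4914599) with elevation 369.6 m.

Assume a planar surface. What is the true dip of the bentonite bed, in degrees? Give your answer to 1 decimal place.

34.1°

Two edge vectors: Pick A→Pick B = (1303, -1289, 30.4), Pick A→Pick C = (560, -590, 30.8).
Normal n = (Pick A→Pick B) × (Pick A→Pick C) = (-21765.2, -23108.4, -46930).
So ∂z/∂E = −n_x/n_z = −0.46378 and ∂z/∂N = −n_y/n_z = −0.49240.
Gradient magnitude |∇z| = √(a² + b²) = √(0.21509 + 0.24246) = 0.67643.
True dip = arctan(0.67643) = 34.1°, dipping toward NE (azimuth ≈ 043°).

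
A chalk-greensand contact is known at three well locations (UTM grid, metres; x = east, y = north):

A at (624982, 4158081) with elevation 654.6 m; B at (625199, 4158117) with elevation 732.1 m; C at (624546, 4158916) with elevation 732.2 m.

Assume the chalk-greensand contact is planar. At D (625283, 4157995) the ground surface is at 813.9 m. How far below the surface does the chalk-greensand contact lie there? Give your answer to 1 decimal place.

86.8 m

Let the plane be z = a·x + b·y + c.
B−A: 217a + 36b = 77.5;  C−A: −436a + 835b = 77.6.
Solving gives a = 0.314483140, b = 0.257143292.
Then c = 654.6 − a·624982 − b·4158081 = −1265114.34.
At (625283, 4157995): z_contact = 196640.96 + 1069200.52 − 1265114.34 = 727.15 m.
Depth below ground = 813.9 − 727.15 = 86.8 m.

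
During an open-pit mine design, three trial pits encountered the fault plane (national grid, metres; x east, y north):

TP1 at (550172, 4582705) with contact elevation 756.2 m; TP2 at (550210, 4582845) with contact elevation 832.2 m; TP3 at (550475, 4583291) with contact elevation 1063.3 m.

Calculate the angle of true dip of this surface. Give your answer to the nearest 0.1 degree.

29.6°

Two edge vectors: TP1→TP2 = (38, 140, 76), TP1→TP3 = (303, 586, 307.1).
Normal n = (TP1→TP2) × (TP1→TP3) = (-1542, 11358.2, -20152).
So ∂z/∂x = −n_x/n_z = −0.07652 and ∂z/∂y = −n_y/n_z = 0.56363.
Gradient magnitude |∇z| = √(a² + b²) = √(0.00586 + 0.31767) = 0.56880.
True dip = arctan(0.56880) = 29.6°, dipping toward S (azimuth ≈ 172°).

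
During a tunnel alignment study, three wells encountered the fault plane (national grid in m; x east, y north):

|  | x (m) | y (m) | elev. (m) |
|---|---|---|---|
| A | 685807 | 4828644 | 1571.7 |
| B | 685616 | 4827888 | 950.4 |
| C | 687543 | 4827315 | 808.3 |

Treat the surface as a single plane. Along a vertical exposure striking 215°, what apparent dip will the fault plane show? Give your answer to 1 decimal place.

36.2°

Two edge vectors: A→B = (-191, -756, -621.3), A→C = (1736, -1329, -763.4).
Normal n = (A→B) × (A→C) = (-248577.3, -1224386.2, 1566255).
So ∂z/∂x = −n_x/n_z = 0.15871 and ∂z/∂y = −n_y/n_z = 0.78173.
Unit vector along 215° is (sin 215°, cos 215°) = (-0.5736, -0.8192).
Slope in that direction = a·(-0.5736) + b·(-0.8192) = −0.73139.
Apparent dip = arctan|0.73139| = 36.2° (true dip is 38.6°, so apparent ≤ true as expected).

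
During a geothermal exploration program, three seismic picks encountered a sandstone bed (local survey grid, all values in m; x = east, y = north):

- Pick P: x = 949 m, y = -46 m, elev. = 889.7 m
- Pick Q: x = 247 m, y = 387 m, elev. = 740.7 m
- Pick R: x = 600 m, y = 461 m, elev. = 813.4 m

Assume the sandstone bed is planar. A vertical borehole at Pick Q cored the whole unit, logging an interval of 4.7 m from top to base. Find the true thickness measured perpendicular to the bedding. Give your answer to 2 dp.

4.60 m

Let the plane be z = a·x + b·y + c.
Pick Q−Pick P: −702a + 433b = −149;  Pick R−Pick P: −349a + 507b = −76.3.
Solving gives a = 0.20755, b = −0.00763.
|∇z| = √(a²+b²) = 0.20769, so dip δ = arctan(0.20769) = 11.73°.
True thickness = vertical thickness × cos δ = 4.7 × cos 11.73° = 4.60 m.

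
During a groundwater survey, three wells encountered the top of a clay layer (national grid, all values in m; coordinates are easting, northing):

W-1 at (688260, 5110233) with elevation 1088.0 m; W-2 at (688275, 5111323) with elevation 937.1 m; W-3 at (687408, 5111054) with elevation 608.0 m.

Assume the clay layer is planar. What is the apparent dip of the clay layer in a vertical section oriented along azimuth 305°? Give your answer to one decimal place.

Let the plane be z = a·easting + b·northing + c.
W-2−W-1: 15a + 1090b = −150.9;  W-3−W-1: −852a + 821b = −480.
Solving gives a = 0.42435, b = −0.14428.
Unit vector along 305° is (sin 305°, cos 305°) = (-0.8192, 0.5736).
Slope in that direction = a·(-0.8192) + b·(0.5736) = −0.43036.
Apparent dip = arctan|0.43036| = 23.3° (true dip is 24.1°, so apparent ≤ true as expected).

23.3°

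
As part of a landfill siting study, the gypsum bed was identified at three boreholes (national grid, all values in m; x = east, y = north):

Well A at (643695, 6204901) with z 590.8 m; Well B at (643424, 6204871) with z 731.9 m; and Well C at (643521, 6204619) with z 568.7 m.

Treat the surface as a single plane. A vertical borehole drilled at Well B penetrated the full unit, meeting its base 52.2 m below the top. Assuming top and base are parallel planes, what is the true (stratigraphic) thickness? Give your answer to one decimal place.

Two edge vectors: Well A→Well B = (-271, -30, 141.1), Well A→Well C = (-174, -282, -22.1).
Normal n = (Well A→Well B) × (Well A→Well C) = (40453.2, -30540.5, 71202).
So ∂z/∂x = −n_x/n_z = −0.56815 and ∂z/∂y = −n_y/n_z = 0.42893.
|∇z| = √(a²+b²) = 0.71188, so dip δ = arctan(0.71188) = 35.45°.
True thickness = vertical thickness × cos δ = 52.2 × cos 35.45° = 42.5 m.

42.5 m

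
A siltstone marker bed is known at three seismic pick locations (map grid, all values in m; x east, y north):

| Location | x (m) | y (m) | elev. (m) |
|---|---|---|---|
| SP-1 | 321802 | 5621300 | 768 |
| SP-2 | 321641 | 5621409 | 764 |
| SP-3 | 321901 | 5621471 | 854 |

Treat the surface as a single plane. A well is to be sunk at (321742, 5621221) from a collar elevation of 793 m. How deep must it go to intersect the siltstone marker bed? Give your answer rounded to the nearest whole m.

68 m

Let the plane be z = a·x + b·y + c.
SP-2−SP-1: −161a + 109b = −4;  SP-3−SP-1: 99a + 171b = 86.
Solving gives a = 0.26246021, b = 0.35097333.
Then c = 768 − a·321802 − b·5621300 = −2056618.61.
At (321742, 5621221): z_contact = 84444.5 + 1972898.7 − 2056618.61 = 724.5 m.
Depth below ground = 793 − 724.5 = 68 m.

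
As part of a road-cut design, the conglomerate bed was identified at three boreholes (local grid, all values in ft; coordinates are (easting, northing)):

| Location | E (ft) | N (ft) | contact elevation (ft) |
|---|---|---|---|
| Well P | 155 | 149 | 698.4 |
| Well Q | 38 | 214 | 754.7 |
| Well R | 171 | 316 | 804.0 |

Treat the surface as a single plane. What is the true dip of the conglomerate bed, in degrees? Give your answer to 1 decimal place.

33.3°

Let the plane be z = a·E + b·N + c.
Well Q−Well P: −117a + 65b = 56.3;  Well R−Well P: 16a + 167b = 105.6.
Solving gives a = −0.12333, b = 0.64415.
Gradient magnitude |∇z| = √(a² + b²) = √(0.01521 + 0.41493) = 0.65585.
True dip = arctan(0.65585) = 33.3°, dipping toward S (azimuth ≈ 169°).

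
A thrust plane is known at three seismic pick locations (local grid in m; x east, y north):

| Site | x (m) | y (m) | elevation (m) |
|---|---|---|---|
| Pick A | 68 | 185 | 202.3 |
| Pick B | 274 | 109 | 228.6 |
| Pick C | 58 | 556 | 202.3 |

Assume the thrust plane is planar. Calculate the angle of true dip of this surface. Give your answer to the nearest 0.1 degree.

Two edge vectors: Pick A→Pick B = (206, -76, 26.3), Pick A→Pick C = (-10, 371, 0).
Normal n = (Pick A→Pick B) × (Pick A→Pick C) = (-9757.3, -263, 75666).
So ∂z/∂x = −n_x/n_z = 0.12895 and ∂z/∂y = −n_y/n_z = 0.00348.
Gradient magnitude |∇z| = √(a² + b²) = √(0.01663 + 0.00001) = 0.12900.
True dip = arctan(0.12900) = 7.4°, dipping toward W (azimuth ≈ 268°).

7.4°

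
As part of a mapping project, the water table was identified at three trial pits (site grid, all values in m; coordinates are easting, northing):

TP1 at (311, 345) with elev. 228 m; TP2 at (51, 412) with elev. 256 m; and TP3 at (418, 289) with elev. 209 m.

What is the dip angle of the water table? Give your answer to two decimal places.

Two edge vectors: TP1→TP2 = (-260, 67, 28), TP1→TP3 = (107, -56, -19).
Normal n = (TP1→TP2) × (TP1→TP3) = (295, -1944, 7391).
So ∂z/∂easting = −n_x/n_z = −0.03991 and ∂z/∂northing = −n_y/n_z = 0.26302.
Gradient magnitude |∇z| = √(a² + b²) = √(0.00159 + 0.06918) = 0.26603.
True dip = arctan(0.26603) = 14.90°, dipping toward S (azimuth ≈ 171°).

14.90°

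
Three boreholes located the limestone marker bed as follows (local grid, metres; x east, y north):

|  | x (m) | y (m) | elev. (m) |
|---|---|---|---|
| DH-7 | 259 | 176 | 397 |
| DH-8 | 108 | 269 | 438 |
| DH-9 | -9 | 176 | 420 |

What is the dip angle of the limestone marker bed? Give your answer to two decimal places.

Let the plane be z = a·x + b·y + c.
DH-8−DH-7: −151a + 93b = 41;  DH-9−DH-7: −268a + 0b = 23.
Solving gives a = −0.08582, b = 0.30152.
Gradient magnitude |∇z| = √(a² + b²) = √(0.00737 + 0.09091) = 0.31349.
True dip = arctan(0.31349) = 17.41°, dipping toward SSE (azimuth ≈ 164°).

17.41°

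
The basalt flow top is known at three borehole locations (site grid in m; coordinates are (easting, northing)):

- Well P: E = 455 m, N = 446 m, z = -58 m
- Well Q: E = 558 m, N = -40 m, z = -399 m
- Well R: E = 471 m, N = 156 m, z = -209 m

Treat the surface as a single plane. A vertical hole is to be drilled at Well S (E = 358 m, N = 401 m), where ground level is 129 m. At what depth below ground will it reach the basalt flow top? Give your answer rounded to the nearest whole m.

Two edge vectors: Well P→Well Q = (103, -486, -341), Well P→Well R = (16, -290, -151).
Normal n = (Well P→Well Q) × (Well P→Well R) = (-25504, 10097, -22094).
So ∂z/∂E = −n_x/n_z = −1.15434 and ∂z/∂N = −n_y/n_z = 0.45700.
Intercept c from Well P: -58 + 525.22 − 203.82 = 263.40.
At (358, 401): z_contact = −413.3 + 183.3 + 263.40 = 33.4 m.
Depth below ground = 129 − 33.4 = 96 m.

96 m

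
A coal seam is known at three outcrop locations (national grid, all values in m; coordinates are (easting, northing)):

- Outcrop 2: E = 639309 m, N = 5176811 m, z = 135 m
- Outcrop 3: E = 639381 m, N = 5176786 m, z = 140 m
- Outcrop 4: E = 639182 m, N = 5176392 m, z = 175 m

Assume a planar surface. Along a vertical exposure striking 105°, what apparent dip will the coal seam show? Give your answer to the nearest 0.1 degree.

Two edge vectors: Outcrop 2→Outcrop 3 = (72, -25, 5), Outcrop 2→Outcrop 4 = (-127, -419, 40).
Normal n = (Outcrop 2→Outcrop 3) × (Outcrop 2→Outcrop 4) = (1095, -3515, -33343).
So ∂z/∂E = −n_x/n_z = 0.03284 and ∂z/∂N = −n_y/n_z = −0.10542.
Unit vector along 105° is (sin 105°, cos 105°) = (0.9659, -0.2588).
Slope in that direction = a·(0.9659) + b·(-0.2588) = 0.05901.
Apparent dip = arctan|0.05901| = 3.4° (true dip is 6.3°, so apparent ≤ true as expected).

3.4°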